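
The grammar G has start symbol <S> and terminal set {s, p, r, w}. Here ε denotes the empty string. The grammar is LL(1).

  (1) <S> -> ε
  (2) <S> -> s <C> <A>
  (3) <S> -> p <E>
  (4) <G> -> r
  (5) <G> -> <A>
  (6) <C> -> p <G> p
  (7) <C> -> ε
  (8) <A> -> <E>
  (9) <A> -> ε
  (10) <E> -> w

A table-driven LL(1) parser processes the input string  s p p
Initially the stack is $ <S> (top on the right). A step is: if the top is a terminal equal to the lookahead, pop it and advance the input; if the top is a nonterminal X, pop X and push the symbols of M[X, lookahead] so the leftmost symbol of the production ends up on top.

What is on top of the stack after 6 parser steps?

step 1: stack=$ <S>  input=s p p $  — expand <S> -> s <C> <A>
step 2: stack=$ <A> <C> s  input=s p p $  — match s
step 3: stack=$ <A> <C>  input=p p $  — expand <C> -> p <G> p
step 4: stack=$ <A> p <G> p  input=p p $  — match p
step 5: stack=$ <A> p <G>  input=p $  — expand <G> -> <A>
step 6: stack=$ <A> p <A>  input=p $  — expand <A> -> ε
Stack after step 6: $ <A> p (top = p).

p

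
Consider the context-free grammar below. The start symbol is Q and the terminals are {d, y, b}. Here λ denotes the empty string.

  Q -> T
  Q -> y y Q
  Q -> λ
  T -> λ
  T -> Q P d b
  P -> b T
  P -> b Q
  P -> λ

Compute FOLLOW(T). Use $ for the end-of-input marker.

{$, b, d}

FIRST(P) = {λ, b}
FIRST(Q) = {λ, b, d, y}  (via T)
FIRST(T) = {λ, b, d, y}  (via Q P d b)
FOLLOW(Q) includes $ since Q is the start symbol.
FOLLOW(P): in T->Q P d b, P is followed by d b with FIRST {d}. Thus FOLLOW(P) = {d}.
FOLLOW(Q): in Q->y y Q, the suffix after Q is empty (adds nothing new); in T->Q P d b, Q is followed by P d b with FIRST {b, d}; in P->b Q, the suffix after Q is empty, so FOLLOW(Q) ⊇ FOLLOW(P) = {d}. Thus FOLLOW(Q) = {$, b, d}.
FOLLOW(T): in Q->T, the suffix after T is empty, so FOLLOW(T) ⊇ FOLLOW(Q) = {$, b, d}; in P->b T, the suffix after T is empty, so FOLLOW(T) ⊇ FOLLOW(P) = {d}. Thus FOLLOW(T) = {$, b, d}.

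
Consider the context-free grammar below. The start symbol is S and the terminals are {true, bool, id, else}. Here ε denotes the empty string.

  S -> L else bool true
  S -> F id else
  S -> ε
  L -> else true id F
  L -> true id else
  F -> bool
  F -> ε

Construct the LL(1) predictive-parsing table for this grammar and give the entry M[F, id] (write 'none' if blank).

FIRST(L) = {else, true}
FIRST(F) = {ε, bool}
FIRST(S) = {ε, bool, else, id, true}  (via L else bool true, F id else)
FOLLOW(S) includes $ since S is the start symbol.
FOLLOW(L): in S->L else bool true, L is followed by else bool true with FIRST {else}. Thus FOLLOW(L) = {else}.
FOLLOW(F): in S->F id else, F is followed by id else with FIRST {id}; in L->else true id F, the suffix after F is empty, so FOLLOW(F) ⊇ FOLLOW(L) = {else}. Thus FOLLOW(F) = {else, id}.
For F -> bool: FIRST(bool) = {bool}, so it goes in M[F, t] for t ∈ {bool}.
For F -> ε: FIRST(ε) = {ε}, so it goes in M[F, t] for t ∈ {}; since ε ∈ FIRST, also for every t ∈ FOLLOW(F) = {else, id}.

F -> ε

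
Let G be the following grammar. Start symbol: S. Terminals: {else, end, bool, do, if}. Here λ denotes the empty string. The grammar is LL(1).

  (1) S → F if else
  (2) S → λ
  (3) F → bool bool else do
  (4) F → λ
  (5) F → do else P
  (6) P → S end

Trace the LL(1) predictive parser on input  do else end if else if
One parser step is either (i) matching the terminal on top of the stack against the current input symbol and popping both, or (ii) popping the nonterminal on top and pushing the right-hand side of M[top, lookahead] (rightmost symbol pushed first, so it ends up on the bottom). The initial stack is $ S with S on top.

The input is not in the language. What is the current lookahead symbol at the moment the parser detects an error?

if

      Stack                Input                     Action
   1  $ S                  do else end if else if $  expand S → F if else
   2  $ else if F          do else end if else if $  expand F → do else P
   3  $ else if P else do  do else end if else if $  match do
   4  $ else if P else     else end if else if $     match else
   5  $ else if P          end if else if $          expand P → S end
   6  $ else if end S      end if else if $          expand S → λ
   7  $ else if end        end if else if $          match end
   8  $ else if            if else if $              match if
   9  $ else               else if $                 match else
  10  $                    if $                      error: stack empty but input remains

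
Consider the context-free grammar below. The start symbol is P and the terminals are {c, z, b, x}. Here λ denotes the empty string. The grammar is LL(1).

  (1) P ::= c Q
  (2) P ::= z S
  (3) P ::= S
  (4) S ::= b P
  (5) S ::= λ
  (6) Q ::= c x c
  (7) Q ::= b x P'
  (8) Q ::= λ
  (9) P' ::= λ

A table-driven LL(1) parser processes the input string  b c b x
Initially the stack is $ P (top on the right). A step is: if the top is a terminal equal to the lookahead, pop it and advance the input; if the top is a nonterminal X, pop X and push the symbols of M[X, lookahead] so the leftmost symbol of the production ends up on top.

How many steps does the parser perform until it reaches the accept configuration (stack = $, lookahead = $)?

9

     Stack     Input      Action
  1  $ P       b c b x $  expand P ::= S
  2  $ S       b c b x $  expand S ::= b P
  3  $ P b     b c b x $  match b
  4  $ P       c b x $    expand P ::= c Q
  5  $ Q c     c b x $    match c
  6  $ Q       b x $      expand Q ::= b x P'
  7  $ P' x b  b x $      match b
  8  $ P' x    x $        match x
  9  $ P'      $          expand P' ::= λ
Accept reached after 9 steps.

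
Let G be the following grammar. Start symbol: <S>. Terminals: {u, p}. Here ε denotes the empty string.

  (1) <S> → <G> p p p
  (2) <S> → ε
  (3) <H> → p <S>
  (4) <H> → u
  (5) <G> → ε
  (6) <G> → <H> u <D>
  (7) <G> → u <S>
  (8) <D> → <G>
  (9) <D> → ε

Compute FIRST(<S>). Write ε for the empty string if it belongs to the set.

{ε, p, u}

FIRST(<H>): from <H>→p <S> we get {p}; from <H>→u we get {u}. So FIRST(<H>) = {p, u}.
FIRST(<G>): from <G>→ε we get {ε}; from <G>→<H> u <D> we get {p, u}; from <G>→u <S> we get {u}. So FIRST(<G>) = {ε, p, u}.
FIRST(<S>): from <S>→<G> p p p we get {p, u}; from <S>→ε we get {ε}. So FIRST(<S>) = {ε, p, u}.
FIRST(<D>): from <D>→<G> we get {ε, p, u}; from <D>→ε we get {ε}. So FIRST(<D>) = {ε, p, u}.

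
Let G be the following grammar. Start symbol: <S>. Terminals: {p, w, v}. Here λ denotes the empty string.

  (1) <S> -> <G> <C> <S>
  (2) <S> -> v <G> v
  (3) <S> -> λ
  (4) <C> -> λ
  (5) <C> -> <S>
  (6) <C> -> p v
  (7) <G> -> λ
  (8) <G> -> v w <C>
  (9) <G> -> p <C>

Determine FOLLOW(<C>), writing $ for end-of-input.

{$, p, v}

FIRST(<G>): from <G>->λ we get {λ}; from <G>->v w <C> we get {v}; from <G>->p <C> we get {p}. So FIRST(<G>) = {λ, p, v}.
FIRST(<S>): from <S>-><G> <C> <S> we get {λ, p, v}; from <S>->v <G> v we get {v}; from <S>->λ we get {λ}. So FIRST(<S>) = {λ, p, v}.
FIRST(<C>): from <C>->λ we get {λ}; from <C>-><S> we get {λ, p, v}; from <C>->p v we get {p}. So FIRST(<C>) = {λ, p, v}.
FOLLOW(<S>) includes $ since <S> is the start symbol.
FOLLOW(<S>): in <S>-><G> <C> <S>, the suffix after <S> is empty (adds nothing new); in <C>-><S>, the suffix after <S> is empty, so FOLLOW(<S>) ⊇ FOLLOW(<C>) = {$, p, v}. Thus FOLLOW(<S>) = {$, p, v}.
FOLLOW(<G>): in <S>-><G> <C> <S>, <G> is followed by <C> <S> with FIRST {λ, p, v}; in <S>-><G> <C> <S>, the suffix after <G> is nullable, so FOLLOW(<G>) ⊇ FOLLOW(<S>) = {$, p, v}; in <S>->v <G> v, <G> is followed by v with FIRST {v}. Thus FOLLOW(<G>) = {$, p, v}.
FOLLOW(<C>): in <S>-><G> <C> <S>, <C> is followed by <S> with FIRST {λ, p, v}; in <S>-><G> <C> <S>, the suffix after <C> is nullable, so FOLLOW(<C>) ⊇ FOLLOW(<S>) = {$, p, v}; in <G>->v w <C>, the suffix after <C> is empty, so FOLLOW(<C>) ⊇ FOLLOW(<G>) = {$, p, v}; in <G>->p <C>, the suffix after <C> is empty, so FOLLOW(<C>) ⊇ FOLLOW(<G>) = {$, p, v}. Thus FOLLOW(<C>) = {$, p, v}.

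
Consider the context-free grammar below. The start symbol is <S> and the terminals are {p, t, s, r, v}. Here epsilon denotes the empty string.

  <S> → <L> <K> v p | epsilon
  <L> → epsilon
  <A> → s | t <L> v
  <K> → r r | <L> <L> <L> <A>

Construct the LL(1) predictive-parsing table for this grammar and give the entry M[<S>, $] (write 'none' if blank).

FIRST(<L>): from <L>→epsilon we get {epsilon}. So FIRST(<L>) = {epsilon}.
FIRST(<A>): from <A>→s we get {s}; from <A>→t <L> v we get {t}. So FIRST(<A>) = {s, t}.
FIRST(<K>): from <K>→r r we get {r}; from <K>→<L> <L> <L> <A> we get {s, t}. So FIRST(<K>) = {r, s, t}.
FIRST(<S>): from <S>→<L> <K> v p we get {r, s, t}; from <S>→epsilon we get {epsilon}. So FIRST(<S>) = {epsilon, r, s, t}.
FOLLOW(<S>) includes $ since <S> is the start symbol.
FOLLOW(<S>): <S> appears on no right-hand side. Thus FOLLOW(<S>) = {$}.
For <S> → <L> <K> v p: FIRST(<L> <K> v p) = {r, s, t}, so it goes in M[<S>, t] for t ∈ {r, s, t}.
For <S> → epsilon: FIRST(epsilon) = {epsilon}, so it goes in M[<S>, t] for t ∈ {}; since epsilon ∈ FIRST, also for every t ∈ FOLLOW(<S>) = {$}.

<S> → epsilon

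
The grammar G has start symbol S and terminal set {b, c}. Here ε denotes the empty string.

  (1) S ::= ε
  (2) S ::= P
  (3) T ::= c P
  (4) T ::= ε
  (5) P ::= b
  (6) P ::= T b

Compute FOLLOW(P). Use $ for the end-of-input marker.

FIRST(T) = {ε, c}
FIRST(P) = {b, c}  (via T b)
FIRST(S) = {ε, b, c}  (via P)
FOLLOW(S) includes $ since S is the start symbol.
FOLLOW(S): S appears on no right-hand side. Thus FOLLOW(S) = {$}.
FOLLOW(T): in P::=T b, T is followed by b with FIRST {b}. Thus FOLLOW(T) = {b}.
FOLLOW(P): in S::=P, the suffix after P is empty, so FOLLOW(P) ⊇ FOLLOW(S) = {$}; in T::=c P, the suffix after P is empty, so FOLLOW(P) ⊇ FOLLOW(T) = {b}. Thus FOLLOW(P) = {$, b}.

{$, b}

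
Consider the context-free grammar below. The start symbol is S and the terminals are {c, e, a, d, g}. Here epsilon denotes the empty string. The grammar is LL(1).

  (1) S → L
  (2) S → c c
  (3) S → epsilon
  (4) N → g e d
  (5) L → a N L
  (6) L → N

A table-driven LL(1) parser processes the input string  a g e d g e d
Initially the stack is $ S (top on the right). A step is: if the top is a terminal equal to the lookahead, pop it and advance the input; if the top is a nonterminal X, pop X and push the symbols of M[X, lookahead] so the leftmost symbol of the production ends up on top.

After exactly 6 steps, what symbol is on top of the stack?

     Stack      Input            Action
  1  $ S        a g e d g e d $  expand S → L
  2  $ L        a g e d g e d $  expand L → a N L
  3  $ L N a    a g e d g e d $  match a
  4  $ L N      g e d g e d $    expand N → g e d
  5  $ L d e g  g e d g e d $    match g
  6  $ L d e    e d g e d $      match e
Stack after step 6: $ L d (top = d).

d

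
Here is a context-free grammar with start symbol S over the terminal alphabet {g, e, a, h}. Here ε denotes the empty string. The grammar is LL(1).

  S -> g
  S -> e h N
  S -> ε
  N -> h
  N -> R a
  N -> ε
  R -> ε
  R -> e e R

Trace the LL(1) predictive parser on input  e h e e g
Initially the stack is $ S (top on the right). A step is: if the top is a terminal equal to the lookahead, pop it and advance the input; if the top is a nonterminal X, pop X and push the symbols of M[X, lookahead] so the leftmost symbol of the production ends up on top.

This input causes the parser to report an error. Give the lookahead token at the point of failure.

g

step 1: stack=$ S  input=e h e e g $  — expand S -> e h N
step 2: stack=$ N h e  input=e h e e g $  — match e
step 3: stack=$ N h  input=h e e g $  — match h
step 4: stack=$ N  input=e e g $  — expand N -> R a
step 5: stack=$ a R  input=e e g $  — expand R -> e e R
step 6: stack=$ a R e e  input=e e g $  — match e
step 7: stack=$ a R e  input=e g $  — match e
step 8: stack=$ a R  input=g $  — error: M[R, g] is empty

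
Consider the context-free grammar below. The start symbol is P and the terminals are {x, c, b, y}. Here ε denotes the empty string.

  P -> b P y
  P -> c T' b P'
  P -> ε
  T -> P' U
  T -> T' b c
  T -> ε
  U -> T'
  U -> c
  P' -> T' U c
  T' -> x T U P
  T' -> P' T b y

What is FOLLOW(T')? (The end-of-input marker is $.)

{b, c, x}

FIRST(P): from P->b P y we get {b}; from P->c T' b P' we get {c}; from P->ε we get {ε}. So FIRST(P) = {ε, b, c}.
FIRST(T): from T->P' U we get {x}; from T->T' b c we get {x}; from T->ε we get {ε}. So FIRST(T) = {ε, x}.
FIRST(U): from U->T' we get {x}; from U->c we get {c}. So FIRST(U) = {c, x}.
FIRST(P'): from P'->T' U c we get {x}. So FIRST(P') = {x}.
FIRST(T'): from T'->x T U P we get {x}; from T'->P' T b y we get {x}. So FIRST(T') = {x}.
FOLLOW(P) includes $ since P is the start symbol.
FOLLOW(T): in T'->x T U P, T is followed by U P with FIRST {c, x}; in T'->P' T b y, T is followed by b y with FIRST {b}. Thus FOLLOW(T) = {b, c, x}.
FOLLOW(P): in P->b P y, P is followed by y with FIRST {y}; in T'->x T U P, the suffix after P is empty, so FOLLOW(P) ⊇ FOLLOW(T') = {b, c, x}. Thus FOLLOW(P) = {$, b, c, x, y}.
FOLLOW(P'): in P->c T' b P', the suffix after P' is empty, so FOLLOW(P') ⊇ FOLLOW(P) = {$, b, c, x, y}; in T->P' U, P' is followed by U with FIRST {c, x}; in T'->P' T b y, P' is followed by T b y with FIRST {b, x}. Thus FOLLOW(P') = {$, b, c, x, y}.
FOLLOW(U): in T->P' U, the suffix after U is empty, so FOLLOW(U) ⊇ FOLLOW(T) = {b, c, x}; in P'->T' U c, U is followed by c with FIRST {c}; in T'->x T U P, U is followed by P with FIRST {ε, b, c}; in T'->x T U P, the suffix after U is nullable, so FOLLOW(U) ⊇ FOLLOW(T') = {b, c, x}. Thus FOLLOW(U) = {b, c, x}.
FOLLOW(T'): in P->c T' b P', T' is followed by b P' with FIRST {b}; in T->T' b c, T' is followed by b c with FIRST {b}; in U->T', the suffix after T' is empty, so FOLLOW(T') ⊇ FOLLOW(U) = {b, c, x}; in P'->T' U c, T' is followed by U c with FIRST {c, x}. Thus FOLLOW(T') = {b, c, x}.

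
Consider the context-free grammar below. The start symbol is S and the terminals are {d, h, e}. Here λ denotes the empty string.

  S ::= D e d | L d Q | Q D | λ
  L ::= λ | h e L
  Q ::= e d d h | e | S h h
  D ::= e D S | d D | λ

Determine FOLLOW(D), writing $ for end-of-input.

{$, d, e, h}

FIRST(L): from L::=λ we get {λ}; from L::=h e L we get {h}. So FIRST(L) = {λ, h}.
FIRST(D): from D::=e D S we get {e}; from D::=d D we get {d}; from D::=λ we get {λ}. So FIRST(D) = {λ, d, e}.
FIRST(S): from S::=D e d we get {d, e}; from S::=L d Q we get {d, h}; from S::=Q D we get {d, e, h}; from S::=λ we get {λ}. So FIRST(S) = {λ, d, e, h}.
FIRST(Q): from Q::=e d d h we get {e}; from Q::=e we get {e}; from Q::=S h h we get {d, e, h}. So FIRST(Q) = {d, e, h}.
FOLLOW(S) includes $ since S is the start symbol.
FOLLOW(L): in S::=L d Q, L is followed by d Q with FIRST {d}; in L::=h e L, the suffix after L is empty (adds nothing new). Thus FOLLOW(L) = {d}.
FOLLOW(S): in Q::=S h h, S is followed by h h with FIRST {h}; in D::=e D S, the suffix after S is empty, so FOLLOW(S) ⊇ FOLLOW(D) = {$, d, e, h}. Thus FOLLOW(S) = {$, d, e, h}.
FOLLOW(Q): in S::=L d Q, the suffix after Q is empty, so FOLLOW(Q) ⊇ FOLLOW(S) = {$, d, e, h}; in S::=Q D, Q is followed by D with FIRST {λ, d, e}; in S::=Q D, the suffix after Q is nullable, so FOLLOW(Q) ⊇ FOLLOW(S) = {$, d, e, h}. Thus FOLLOW(Q) = {$, d, e, h}.
FOLLOW(D): in S::=D e d, D is followed by e d with FIRST {e}; in S::=Q D, the suffix after D is empty, so FOLLOW(D) ⊇ FOLLOW(S) = {$, d, e, h}; in D::=e D S, D is followed by S with FIRST {λ, d, e, h}; in D::=e D S, the suffix after D is nullable (adds nothing new); in D::=d D, the suffix after D is empty (adds nothing new). Thus FOLLOW(D) = {$, d, e, h}.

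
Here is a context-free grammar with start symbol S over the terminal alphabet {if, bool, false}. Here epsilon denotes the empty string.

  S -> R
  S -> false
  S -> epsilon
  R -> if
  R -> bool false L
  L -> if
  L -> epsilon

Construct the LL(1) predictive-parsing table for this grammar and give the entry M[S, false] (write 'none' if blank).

S -> false

FIRST(R): from R->if we get {if}; from R->bool false L we get {bool}. So FIRST(R) = {bool, if}.
FIRST(L): from L->if we get {if}; from L->epsilon we get {epsilon}. So FIRST(L) = {epsilon, if}.
FIRST(S): from S->R we get {bool, if}; from S->false we get {false}; from S->epsilon we get {epsilon}. So FIRST(S) = {epsilon, bool, false, if}.
FOLLOW(S) includes $ since S is the start symbol.
FOLLOW(S): S appears on no right-hand side. Thus FOLLOW(S) = {$}.
For S -> R: FIRST(R) = {bool, if}, so it goes in M[S, t] for t ∈ {bool, if}.
For S -> false: FIRST(false) = {false}, so it goes in M[S, t] for t ∈ {false}.
For S -> epsilon: FIRST(epsilon) = {epsilon}, so it goes in M[S, t] for t ∈ {}; since epsilon ∈ FIRST, also for every t ∈ FOLLOW(S) = {$}.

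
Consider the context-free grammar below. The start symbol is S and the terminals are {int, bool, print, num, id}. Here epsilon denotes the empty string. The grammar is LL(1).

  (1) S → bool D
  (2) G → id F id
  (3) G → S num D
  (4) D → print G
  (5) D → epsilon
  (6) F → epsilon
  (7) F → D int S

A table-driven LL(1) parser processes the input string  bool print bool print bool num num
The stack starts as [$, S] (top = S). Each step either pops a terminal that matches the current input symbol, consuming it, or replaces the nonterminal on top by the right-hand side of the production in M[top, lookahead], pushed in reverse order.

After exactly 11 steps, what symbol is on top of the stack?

bool

      Stack            Input                                 Action
   1  $ S              bool print bool print bool num num $  expand S → bool D
   2  $ D bool         bool print bool print bool num num $  match bool
   3  $ D              print bool print bool num num $       expand D → print G
   4  $ G print        print bool print bool num num $       match print
   5  $ G              bool print bool num num $             expand G → S num D
   6  $ D num S        bool print bool num num $             expand S → bool D
   7  $ D num D bool   bool print bool num num $             match bool
   8  $ D num D        print bool num num $                  expand D → print G
   9  $ D num G print  print bool num num $                  match print
  10  $ D num G        bool num num $                        expand G → S num D
  11  $ D num D num S  bool num num $                        expand S → bool D
Stack after step 11: $ D num D num D bool (top = bool).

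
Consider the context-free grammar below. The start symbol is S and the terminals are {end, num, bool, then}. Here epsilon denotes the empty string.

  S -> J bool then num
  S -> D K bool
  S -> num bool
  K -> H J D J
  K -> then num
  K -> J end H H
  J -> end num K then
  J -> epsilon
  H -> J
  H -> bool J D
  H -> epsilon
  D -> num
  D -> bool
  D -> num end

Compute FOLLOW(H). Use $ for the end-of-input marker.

FIRST(J) = {epsilon, end}
FIRST(D) = {bool, num}
FIRST(S) = {bool, end, num}  (via J bool then num, D K bool)
FIRST(H) = {epsilon, bool, end}  (via J)
FIRST(K) = {bool, end, num, then}  (via H J D J, J end H H)
FOLLOW(S) includes $ since S is the start symbol.
FOLLOW(S): S appears on no right-hand side. Thus FOLLOW(S) = {$}.
FOLLOW(K): in S->D K bool, K is followed by bool with FIRST {bool}; in J->end num K then, K is followed by then with FIRST {then}. Thus FOLLOW(K) = {bool, then}.
FOLLOW(H): in K->H J D J, H is followed by J D J with FIRST {bool, end, num}; in K->J end H H (occurrence 1), H is followed by H with FIRST {epsilon, bool, end}; in K->J end H H (occurrence 1), the suffix after H is nullable, so FOLLOW(H) ⊇ FOLLOW(K) = {bool, then}; in K->J end H H (occurrence 2), the suffix after H is empty, so FOLLOW(H) ⊇ FOLLOW(K) = {bool, then}. Thus FOLLOW(H) = {bool, end, num, then}.
FOLLOW(J): in S->J bool then num, J is followed by bool then num with FIRST {bool}; in K->H J D J (occurrence 1), J is followed by D J with FIRST {bool, num}; in K->H J D J (occurrence 2), the suffix after J is empty, so FOLLOW(J) ⊇ FOLLOW(K) = {bool, then}; in K->J end H H, J is followed by end H H with FIRST {end}; in H->J, the suffix after J is empty, so FOLLOW(J) ⊇ FOLLOW(H) = {bool, end, num, then}; in H->bool J D, J is followed by D with FIRST {bool, num}. Thus FOLLOW(J) = {bool, end, num, then}.
FOLLOW(D): in S->D K bool, D is followed by K bool with FIRST {bool, end, num, then}; in K->H J D J, D is followed by J with FIRST {epsilon, end}; in K->H J D J, the suffix after D is nullable, so FOLLOW(D) ⊇ FOLLOW(K) = {bool, then}; in H->bool J D, the suffix after D is empty, so FOLLOW(D) ⊇ FOLLOW(H) = {bool, end, num, then}. Thus FOLLOW(D) = {bool, end, num, then}.

{bool, end, num, then}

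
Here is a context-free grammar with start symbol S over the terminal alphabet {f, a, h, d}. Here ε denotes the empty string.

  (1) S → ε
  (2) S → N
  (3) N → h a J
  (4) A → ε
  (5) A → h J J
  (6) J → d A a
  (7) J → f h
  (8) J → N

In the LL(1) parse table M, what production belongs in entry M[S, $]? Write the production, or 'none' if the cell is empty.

S → ε

FIRST(N) = {h}
FIRST(A) = {ε, h}
FIRST(S) = {ε, h}  (via N)
FIRST(J) = {d, f, h}  (via N)
FOLLOW(S) includes $ since S is the start symbol.
FOLLOW(S): S appears on no right-hand side. Thus FOLLOW(S) = {$}.
For S → ε: FIRST(ε) = {ε}, so it goes in M[S, t] for t ∈ {}; since ε ∈ FIRST, also for every t ∈ FOLLOW(S) = {$}.
For S → N: FIRST(N) = {h}, so it goes in M[S, t] for t ∈ {h}.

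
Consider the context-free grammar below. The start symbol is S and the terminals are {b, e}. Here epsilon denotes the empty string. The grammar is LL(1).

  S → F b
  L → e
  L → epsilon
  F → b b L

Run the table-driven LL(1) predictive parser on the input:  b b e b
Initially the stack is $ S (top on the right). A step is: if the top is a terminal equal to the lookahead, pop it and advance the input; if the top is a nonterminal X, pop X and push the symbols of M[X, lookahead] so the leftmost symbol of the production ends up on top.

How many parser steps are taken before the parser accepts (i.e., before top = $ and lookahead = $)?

     Stack      Input      Action
  1  $ S        b b e b $  expand S → F b
  2  $ b F      b b e b $  expand F → b b L
  3  $ b L b b  b b e b $  match b
  4  $ b L b    b e b $    match b
  5  $ b L      e b $      expand L → e
  6  $ b e      e b $      match e
  7  $ b        b $        match b
Accept reached after 7 steps.

7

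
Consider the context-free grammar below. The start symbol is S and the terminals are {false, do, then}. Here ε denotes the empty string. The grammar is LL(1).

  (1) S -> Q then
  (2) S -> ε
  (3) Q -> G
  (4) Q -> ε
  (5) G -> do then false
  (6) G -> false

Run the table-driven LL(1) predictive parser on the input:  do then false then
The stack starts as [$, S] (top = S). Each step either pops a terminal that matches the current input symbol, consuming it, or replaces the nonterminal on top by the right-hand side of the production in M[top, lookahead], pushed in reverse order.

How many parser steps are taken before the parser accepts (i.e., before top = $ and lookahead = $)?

     Stack                 Input                 Action
  1  $ S                   do then false then $  expand S -> Q then
  2  $ then Q              do then false then $  expand Q -> G
  3  $ then G              do then false then $  expand G -> do then false
  4  $ then false then do  do then false then $  match do
  5  $ then false then     then false then $     match then
  6  $ then false          false then $          match false
  7  $ then                then $                match then
Accept reached after 7 steps.

7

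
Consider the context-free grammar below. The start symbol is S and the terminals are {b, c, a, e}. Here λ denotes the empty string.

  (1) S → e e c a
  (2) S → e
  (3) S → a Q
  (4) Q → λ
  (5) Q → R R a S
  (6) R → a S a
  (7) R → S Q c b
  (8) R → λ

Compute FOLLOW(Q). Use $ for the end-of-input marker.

FIRST(S): from S→e e c a we get {e}; from S→e we get {e}; from S→a Q we get {a}. So FIRST(S) = {a, e}.
FIRST(R): from R→a S a we get {a}; from R→S Q c b we get {a, e}; from R→λ we get {λ}. So FIRST(R) = {λ, a, e}.
FIRST(Q): from Q→λ we get {λ}; from Q→R R a S we get {a, e}. So FIRST(Q) = {λ, a, e}.
FOLLOW(S) includes $ since S is the start symbol.
FOLLOW(R): in Q→R R a S (occurrence 1), R is followed by R a S with FIRST {a, e}; in Q→R R a S (occurrence 2), R is followed by a S with FIRST {a}. Thus FOLLOW(R) = {a, e}.
FOLLOW(S): in Q→R R a S, the suffix after S is empty, so FOLLOW(S) ⊇ FOLLOW(Q) = {$, a, c, e}; in R→a S a, S is followed by a with FIRST {a}; in R→S Q c b, S is followed by Q c b with FIRST {a, c, e}. Thus FOLLOW(S) = {$, a, c, e}.
FOLLOW(Q): in S→a Q, the suffix after Q is empty, so FOLLOW(Q) ⊇ FOLLOW(S) = {$, a, c, e}; in R→S Q c b, Q is followed by c b with FIRST {c}. Thus FOLLOW(Q) = {$, a, c, e}.

{$, a, c, e}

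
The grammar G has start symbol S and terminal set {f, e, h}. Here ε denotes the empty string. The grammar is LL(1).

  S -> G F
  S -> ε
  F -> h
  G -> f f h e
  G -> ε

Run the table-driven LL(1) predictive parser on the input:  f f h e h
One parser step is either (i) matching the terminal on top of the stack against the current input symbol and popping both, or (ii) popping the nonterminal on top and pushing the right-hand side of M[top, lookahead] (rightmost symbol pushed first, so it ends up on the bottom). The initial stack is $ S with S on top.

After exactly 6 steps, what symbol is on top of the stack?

F

     Stack        Input        Action
  1  $ S          f f h e h $  expand S -> G F
  2  $ F G        f f h e h $  expand G -> f f h e
  3  $ F e h f f  f f h e h $  match f
  4  $ F e h f    f h e h $    match f
  5  $ F e h      h e h $      match h
  6  $ F e        e h $        match e
Stack after step 6: $ F (top = F).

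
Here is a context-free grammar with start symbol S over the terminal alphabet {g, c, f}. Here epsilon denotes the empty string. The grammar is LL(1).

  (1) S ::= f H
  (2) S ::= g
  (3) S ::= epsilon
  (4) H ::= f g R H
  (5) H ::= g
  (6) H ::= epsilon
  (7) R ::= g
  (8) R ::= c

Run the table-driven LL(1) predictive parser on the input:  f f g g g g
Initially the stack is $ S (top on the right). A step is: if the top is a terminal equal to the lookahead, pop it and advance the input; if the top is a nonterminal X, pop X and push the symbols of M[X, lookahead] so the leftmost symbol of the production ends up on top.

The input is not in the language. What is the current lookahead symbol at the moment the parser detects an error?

step 1: stack=$ S  input=f f g g g g $  — expand S ::= f H
step 2: stack=$ H f  input=f f g g g g $  — match f
step 3: stack=$ H  input=f g g g g $  — expand H ::= f g R H
step 4: stack=$ H R g f  input=f g g g g $  — match f
step 5: stack=$ H R g  input=g g g g $  — match g
step 6: stack=$ H R  input=g g g $  — expand R ::= g
step 7: stack=$ H g  input=g g g $  — match g
step 8: stack=$ H  input=g g $  — expand H ::= g
step 9: stack=$ g  input=g g $  — match g
step 10: stack=$  input=g $  — error: stack empty but input remains

g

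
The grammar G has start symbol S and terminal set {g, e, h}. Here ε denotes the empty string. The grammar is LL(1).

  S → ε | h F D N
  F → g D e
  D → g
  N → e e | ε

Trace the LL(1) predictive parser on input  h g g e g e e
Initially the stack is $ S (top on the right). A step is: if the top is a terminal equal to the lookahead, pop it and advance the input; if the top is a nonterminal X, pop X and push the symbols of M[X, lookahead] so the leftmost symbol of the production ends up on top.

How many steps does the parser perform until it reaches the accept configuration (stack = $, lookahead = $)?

12

      Stack        Input            Action
   1  $ S          h g g e g e e $  expand S → h F D N
   2  $ N D F h    h g g e g e e $  match h
   3  $ N D F      g g e g e e $    expand F → g D e
   4  $ N D e D g  g g e g e e $    match g
   5  $ N D e D    g e g e e $      expand D → g
   6  $ N D e g    g e g e e $      match g
   7  $ N D e      e g e e $        match e
   8  $ N D        g e e $          expand D → g
   9  $ N g        g e e $          match g
  10  $ N          e e $            expand N → e e
  11  $ e e        e e $            match e
  12  $ e          e $              match e
Accept reached after 12 steps.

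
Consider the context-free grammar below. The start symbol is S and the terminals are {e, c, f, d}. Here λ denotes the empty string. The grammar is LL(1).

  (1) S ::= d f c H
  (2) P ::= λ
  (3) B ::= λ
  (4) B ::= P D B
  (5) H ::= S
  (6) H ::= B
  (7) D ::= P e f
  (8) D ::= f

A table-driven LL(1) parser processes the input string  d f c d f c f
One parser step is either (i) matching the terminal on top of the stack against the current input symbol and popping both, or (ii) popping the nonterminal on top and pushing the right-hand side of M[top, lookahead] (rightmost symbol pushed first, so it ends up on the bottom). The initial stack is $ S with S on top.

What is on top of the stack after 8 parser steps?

c

     Stack      Input            Action
  1  $ S        d f c d f c f $  expand S ::= d f c H
  2  $ H c f d  d f c d f c f $  match d
  3  $ H c f    f c d f c f $    match f
  4  $ H c      c d f c f $      match c
  5  $ H        d f c f $        expand H ::= S
  6  $ S        d f c f $        expand S ::= d f c H
  7  $ H c f d  d f c f $        match d
  8  $ H c f    f c f $          match f
Stack after step 8: $ H c (top = c).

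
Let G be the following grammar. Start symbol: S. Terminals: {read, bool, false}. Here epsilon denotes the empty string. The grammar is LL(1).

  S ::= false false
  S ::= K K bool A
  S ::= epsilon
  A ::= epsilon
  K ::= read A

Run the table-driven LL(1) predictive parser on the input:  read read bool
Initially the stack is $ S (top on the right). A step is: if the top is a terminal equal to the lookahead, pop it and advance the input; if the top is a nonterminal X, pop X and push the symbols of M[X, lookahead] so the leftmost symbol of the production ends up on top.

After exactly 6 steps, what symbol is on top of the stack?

A

     Stack              Input             Action
  1  $ S                read read bool $  expand S ::= K K bool A
  2  $ A bool K K       read read bool $  expand K ::= read A
  3  $ A bool K A read  read read bool $  match read
  4  $ A bool K A       read bool $       expand A ::= epsilon
  5  $ A bool K         read bool $       expand K ::= read A
  6  $ A bool A read    read bool $       match read
Stack after step 6: $ A bool A (top = A).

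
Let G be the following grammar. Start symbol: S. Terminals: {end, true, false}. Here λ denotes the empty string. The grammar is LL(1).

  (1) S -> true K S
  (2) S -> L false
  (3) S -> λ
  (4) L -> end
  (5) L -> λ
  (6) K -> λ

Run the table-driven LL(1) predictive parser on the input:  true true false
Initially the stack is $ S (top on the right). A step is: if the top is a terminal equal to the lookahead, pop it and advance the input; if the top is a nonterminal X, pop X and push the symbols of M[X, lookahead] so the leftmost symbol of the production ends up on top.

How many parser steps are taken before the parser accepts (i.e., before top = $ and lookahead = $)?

9

     Stack       Input              Action
  1  $ S         true true false $  expand S -> true K S
  2  $ S K true  true true false $  match true
  3  $ S K       true false $       expand K -> λ
  4  $ S         true false $       expand S -> true K S
  5  $ S K true  true false $       match true
  6  $ S K       false $            expand K -> λ
  7  $ S         false $            expand S -> L false
  8  $ false L   false $            expand L -> λ
  9  $ false     false $            match false
Accept reached after 9 steps.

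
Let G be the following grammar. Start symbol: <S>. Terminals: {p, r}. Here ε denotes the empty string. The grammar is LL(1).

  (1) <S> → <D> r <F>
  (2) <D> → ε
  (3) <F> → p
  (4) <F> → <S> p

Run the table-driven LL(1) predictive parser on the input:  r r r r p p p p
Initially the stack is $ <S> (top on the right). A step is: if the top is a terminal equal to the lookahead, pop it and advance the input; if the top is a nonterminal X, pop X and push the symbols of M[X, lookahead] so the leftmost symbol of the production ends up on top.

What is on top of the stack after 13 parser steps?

<D>

      Stack            Input              Action
   1  $ <S>            r r r r p p p p $  expand <S> → <D> r <F>
   2  $ <F> r <D>      r r r r p p p p $  expand <D> → ε
   3  $ <F> r          r r r r p p p p $  match r
   4  $ <F>            r r r p p p p $    expand <F> → <S> p
   5  $ p <S>          r r r p p p p $    expand <S> → <D> r <F>
   6  $ p <F> r <D>    r r r p p p p $    expand <D> → ε
   7  $ p <F> r        r r r p p p p $    match r
   8  $ p <F>          r r p p p p $      expand <F> → <S> p
   9  $ p p <S>        r r p p p p $      expand <S> → <D> r <F>
  10  $ p p <F> r <D>  r r p p p p $      expand <D> → ε
  11  $ p p <F> r      r r p p p p $      match r
  12  $ p p <F>        r p p p p $        expand <F> → <S> p
  13  $ p p p <S>      r p p p p $        expand <S> → <D> r <F>
Stack after step 13: $ p p p <F> r <D> (top = <D>).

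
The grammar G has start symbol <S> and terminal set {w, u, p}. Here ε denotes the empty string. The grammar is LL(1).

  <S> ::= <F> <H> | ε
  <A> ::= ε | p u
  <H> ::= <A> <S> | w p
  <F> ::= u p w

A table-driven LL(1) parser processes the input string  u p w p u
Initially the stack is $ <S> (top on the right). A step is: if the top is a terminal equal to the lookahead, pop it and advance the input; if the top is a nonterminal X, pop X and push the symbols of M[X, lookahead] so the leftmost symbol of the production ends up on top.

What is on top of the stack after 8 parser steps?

     Stack        Input        Action
  1  $ <S>        u p w p u $  expand <S> ::= <F> <H>
  2  $ <H> <F>    u p w p u $  expand <F> ::= u p w
  3  $ <H> w p u  u p w p u $  match u
  4  $ <H> w p    p w p u $    match p
  5  $ <H> w      w p u $      match w
  6  $ <H>        p u $        expand <H> ::= <A> <S>
  7  $ <S> <A>    p u $        expand <A> ::= p u
  8  $ <S> u p    p u $        match p
Stack after step 8: $ <S> u (top = u).

u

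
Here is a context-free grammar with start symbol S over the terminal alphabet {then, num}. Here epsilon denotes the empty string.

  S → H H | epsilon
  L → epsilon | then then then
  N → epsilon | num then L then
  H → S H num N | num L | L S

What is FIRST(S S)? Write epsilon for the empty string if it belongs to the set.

{epsilon, num, then}

FIRST(L): from L→epsilon we get {epsilon}; from L→then then then we get {then}. So FIRST(L) = {epsilon, then}.
FIRST(N): from N→epsilon we get {epsilon}; from N→num then L then we get {num}. So FIRST(N) = {epsilon, num}.
FIRST(S): from S→H H we get {epsilon, num, then}; from S→epsilon we get {epsilon}. So FIRST(S) = {epsilon, num, then}.
FIRST(H): from H→S H num N we get {num, then}; from H→num L we get {num}; from H→L S we get {epsilon, num, then}. So FIRST(H) = {epsilon, num, then}.
FIRST(S S): take FIRST of each symbol in turn, carrying on past any symbol whose FIRST contains epsilon; result {epsilon, num, then}.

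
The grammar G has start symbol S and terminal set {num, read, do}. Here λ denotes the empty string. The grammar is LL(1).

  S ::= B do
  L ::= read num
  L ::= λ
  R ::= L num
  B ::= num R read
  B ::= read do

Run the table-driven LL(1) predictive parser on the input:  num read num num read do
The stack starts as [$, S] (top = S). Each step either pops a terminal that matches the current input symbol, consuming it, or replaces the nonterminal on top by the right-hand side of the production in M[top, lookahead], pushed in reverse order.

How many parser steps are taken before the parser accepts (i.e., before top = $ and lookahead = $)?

step 1: stack=$ S  input=num read num num read do $  — expand S ::= B do
step 2: stack=$ do B  input=num read num num read do $  — expand B ::= num R read
step 3: stack=$ do read R num  input=num read num num read do $  — match num
step 4: stack=$ do read R  input=read num num read do $  — expand R ::= L num
step 5: stack=$ do read num L  input=read num num read do $  — expand L ::= read num
step 6: stack=$ do read num num read  input=read num num read do $  — match read
step 7: stack=$ do read num num  input=num num read do $  — match num
step 8: stack=$ do read num  input=num read do $  — match num
step 9: stack=$ do read  input=read do $  — match read
step 10: stack=$ do  input=do $  — match do
Accept reached after 10 steps.

10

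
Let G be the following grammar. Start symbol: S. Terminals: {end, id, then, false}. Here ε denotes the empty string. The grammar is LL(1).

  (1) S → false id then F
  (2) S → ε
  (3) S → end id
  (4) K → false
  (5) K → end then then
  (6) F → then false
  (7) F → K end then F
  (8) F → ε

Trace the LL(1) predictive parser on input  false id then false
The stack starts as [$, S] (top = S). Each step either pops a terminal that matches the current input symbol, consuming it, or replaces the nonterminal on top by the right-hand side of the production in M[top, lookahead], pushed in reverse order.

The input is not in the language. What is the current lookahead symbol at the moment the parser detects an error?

step 1: stack=$ S  input=false id then false $  — expand S → false id then F
step 2: stack=$ F then id false  input=false id then false $  — match false
step 3: stack=$ F then id  input=id then false $  — match id
step 4: stack=$ F then  input=then false $  — match then
step 5: stack=$ F  input=false $  — expand F → K end then F
step 6: stack=$ F then end K  input=false $  — expand K → false
step 7: stack=$ F then end false  input=false $  — match false
step 8: stack=$ F then end  input=$  — error: top is terminal end but lookahead is $

$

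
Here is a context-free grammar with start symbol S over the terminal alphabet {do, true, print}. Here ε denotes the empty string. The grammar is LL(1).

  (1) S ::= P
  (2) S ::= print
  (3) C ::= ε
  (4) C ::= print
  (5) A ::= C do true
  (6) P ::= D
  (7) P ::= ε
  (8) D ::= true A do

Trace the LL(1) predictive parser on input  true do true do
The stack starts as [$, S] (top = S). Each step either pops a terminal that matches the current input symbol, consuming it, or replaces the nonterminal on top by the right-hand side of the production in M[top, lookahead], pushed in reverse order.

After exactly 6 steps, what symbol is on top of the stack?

step 1: stack=$ S  input=true do true do $  — expand S ::= P
step 2: stack=$ P  input=true do true do $  — expand P ::= D
step 3: stack=$ D  input=true do true do $  — expand D ::= true A do
step 4: stack=$ do A true  input=true do true do $  — match true
step 5: stack=$ do A  input=do true do $  — expand A ::= C do true
step 6: stack=$ do true do C  input=do true do $  — expand C ::= ε
Stack after step 6: $ do true do (top = do).

do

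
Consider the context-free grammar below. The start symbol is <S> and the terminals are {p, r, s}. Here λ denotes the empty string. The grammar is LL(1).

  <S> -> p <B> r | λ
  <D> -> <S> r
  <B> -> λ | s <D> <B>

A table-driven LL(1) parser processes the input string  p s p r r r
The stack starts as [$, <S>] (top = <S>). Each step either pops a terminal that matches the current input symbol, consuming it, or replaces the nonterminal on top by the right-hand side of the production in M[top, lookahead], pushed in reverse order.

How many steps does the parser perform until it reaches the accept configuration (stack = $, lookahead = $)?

step 1: stack=$ <S>  input=p s p r r r $  — expand <S> -> p <B> r
step 2: stack=$ r <B> p  input=p s p r r r $  — match p
step 3: stack=$ r <B>  input=s p r r r $  — expand <B> -> s <D> <B>
step 4: stack=$ r <B> <D> s  input=s p r r r $  — match s
step 5: stack=$ r <B> <D>  input=p r r r $  — expand <D> -> <S> r
step 6: stack=$ r <B> r <S>  input=p r r r $  — expand <S> -> p <B> r
step 7: stack=$ r <B> r r <B> p  input=p r r r $  — match p
step 8: stack=$ r <B> r r <B>  input=r r r $  — expand <B> -> λ
step 9: stack=$ r <B> r r  input=r r r $  — match r
step 10: stack=$ r <B> r  input=r r $  — match r
step 11: stack=$ r <B>  input=r $  — expand <B> -> λ
step 12: stack=$ r  input=r $  — match r
Accept reached after 12 steps.

12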